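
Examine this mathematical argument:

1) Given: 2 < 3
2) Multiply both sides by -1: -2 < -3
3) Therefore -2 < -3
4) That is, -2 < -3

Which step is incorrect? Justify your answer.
Step 2: Multiply both sides by -1: -2 < -3

Step 2 multiplies both sides by -1 but fails to reverse the inequality sign. When multiplying (or dividing) an inequality by a negative number, the direction must be reversed. Since 2 < 3, we should get -2 > -3, i.e., -2 > -3.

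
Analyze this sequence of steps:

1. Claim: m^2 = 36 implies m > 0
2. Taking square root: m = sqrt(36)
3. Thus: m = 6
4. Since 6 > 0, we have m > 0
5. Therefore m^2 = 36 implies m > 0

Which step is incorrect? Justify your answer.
Step 2: Taking square root: m = sqrt(36)

Step 2 takes the square root and assumes the positive root only. The equation m^2 = 36 actually has two solutions: m = 6 and m = -6. The proof silently assumes m > 0 without justification, then uses this assumption to conclude m > 0, which is circular. The counterexample m = -6 shows the claim is false.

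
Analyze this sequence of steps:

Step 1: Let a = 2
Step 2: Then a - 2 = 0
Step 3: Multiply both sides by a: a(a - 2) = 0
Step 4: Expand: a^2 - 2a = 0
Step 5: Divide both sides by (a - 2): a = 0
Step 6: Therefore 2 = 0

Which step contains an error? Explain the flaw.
Step 5: Divide both sides by (a - 2): a = 0

Step 5 divides both sides by (a - 2). However, since a = 2, we have (a - 2) = 0. Division by zero is undefined, making this step invalid.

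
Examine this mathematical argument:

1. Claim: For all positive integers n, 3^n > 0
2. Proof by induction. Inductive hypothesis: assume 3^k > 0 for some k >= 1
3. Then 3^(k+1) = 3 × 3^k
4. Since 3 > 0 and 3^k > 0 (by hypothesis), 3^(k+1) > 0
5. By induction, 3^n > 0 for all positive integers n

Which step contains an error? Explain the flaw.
Step 5: By induction, 3^n > 0 for all positive integers n

Step 5 concludes the proof by induction, but no base case was ever established. A valid induction proof requires: (1) a base case proving 3^1 > 0, and (2) an inductive step showing IF 3^k > 0 THEN 3^(k+1) > 0. Steps 2-4 correctly establish the inductive step, but without the base case the conclusion in step 5 does not follow.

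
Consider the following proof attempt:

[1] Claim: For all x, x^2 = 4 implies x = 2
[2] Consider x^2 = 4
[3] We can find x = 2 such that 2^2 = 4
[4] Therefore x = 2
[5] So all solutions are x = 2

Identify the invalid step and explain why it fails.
Step 4: Therefore x = 2

Step 4 incorrectly concludes that x = 2 is the only solution. The proof shows that x = 2 is A solution (existence), but does not show it is the ONLY solution (uniqueness). In fact, x = -2 is also a solution since (-2)^2 = 4. Finding one solution doesn't prove there are no others.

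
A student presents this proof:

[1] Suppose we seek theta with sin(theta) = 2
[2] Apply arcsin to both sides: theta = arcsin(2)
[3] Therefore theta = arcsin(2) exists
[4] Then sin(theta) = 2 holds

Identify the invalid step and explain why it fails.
Step 2: Apply arcsin to both sides: theta = arcsin(2)

Step 2 applies arcsin to 2. However, arcsin(x) is only defined for x in [-1, 1] because sin(theta) can only produce values in that range. Since |2| > 1, arcsin(2) is undefined. There is no angle whose sine equals 2.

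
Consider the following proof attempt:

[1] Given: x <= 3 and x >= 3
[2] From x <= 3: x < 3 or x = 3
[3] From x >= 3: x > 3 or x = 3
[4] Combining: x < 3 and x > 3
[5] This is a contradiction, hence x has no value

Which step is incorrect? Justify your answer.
Step 4: Combining: x < 3 and x > 3

Step 4 incorrectly combines the conditions. From x <= 3 and x >= 3, the intersection is x = 3. The error treats the 'or' cases as 'and' requirements. The correct conclusion is that x = 3 is the unique solution, not that no solution exists.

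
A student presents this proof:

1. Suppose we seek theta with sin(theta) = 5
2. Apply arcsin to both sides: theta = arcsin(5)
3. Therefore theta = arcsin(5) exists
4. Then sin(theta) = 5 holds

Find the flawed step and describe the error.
Step 2: Apply arcsin to both sides: theta = arcsin(5)

Step 2 applies arcsin to 5. However, arcsin(x) is only defined for x in [-1, 1] because sin(theta) can only produce values in that range. Since |5| > 1, arcsin(5) is undefined. There is no angle whose sine equals 5.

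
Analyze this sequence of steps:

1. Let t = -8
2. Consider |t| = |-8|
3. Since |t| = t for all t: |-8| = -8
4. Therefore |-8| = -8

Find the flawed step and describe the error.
Step 3: Since |t| = t for all t: |-8| = -8

Step 3 incorrectly states that |t| = t for all t. The correct definition is |t| = t when t >= 0, and |t| = -t when t < 0. Since -8 < 0, we have |-8| = -(-8) = 8, not -8.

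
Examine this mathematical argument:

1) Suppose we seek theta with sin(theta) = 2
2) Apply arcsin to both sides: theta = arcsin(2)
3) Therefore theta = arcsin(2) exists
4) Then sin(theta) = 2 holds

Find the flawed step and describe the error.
Step 2: Apply arcsin to both sides: theta = arcsin(2)

Step 2 applies arcsin to 2. However, arcsin(x) is only defined for x in [-1, 1] because sin(theta) can only produce values in that range. Since |2| > 1, arcsin(2) is undefined. There is no angle whose sine equals 2.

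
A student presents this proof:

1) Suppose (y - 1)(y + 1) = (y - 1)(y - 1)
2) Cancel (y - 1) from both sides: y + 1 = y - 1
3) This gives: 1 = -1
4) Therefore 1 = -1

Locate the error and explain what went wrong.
Step 2: Cancel (y - 1) from both sides: y + 1 = y - 1

Step 2 cancels (y - 1) from both sides. This is only valid if (y - 1) ≠ 0, i.e., y ≠ 1. When y = 1, both sides equal zero regardless of the other factors. The correct approach requires considering y = 1 as a separate case.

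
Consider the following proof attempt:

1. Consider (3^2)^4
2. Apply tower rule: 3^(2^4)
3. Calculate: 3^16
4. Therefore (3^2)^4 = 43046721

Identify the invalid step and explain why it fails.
Step 2: Apply tower rule: 3^(2^4)

Step 2 incorrectly states that (a^b)^c = a^(b^c). The correct rule is (a^b)^c = a^(b×c). The actual value is (3^2)^4 = 3^8 = 6561, not 3^16 = 43046721.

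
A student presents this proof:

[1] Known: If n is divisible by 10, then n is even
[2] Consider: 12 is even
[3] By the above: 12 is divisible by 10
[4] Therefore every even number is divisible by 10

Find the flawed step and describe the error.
Step 3: By the above: 12 is divisible by 10

Step 3 commits the fallacy of affirming the consequent. The known fact 'divisible by 10 → even' does NOT imply 'even → divisible by 10'. That would be the converse, which is false. For example, 12 is even but 12 ÷ 10 = 1.20, which is not an integer.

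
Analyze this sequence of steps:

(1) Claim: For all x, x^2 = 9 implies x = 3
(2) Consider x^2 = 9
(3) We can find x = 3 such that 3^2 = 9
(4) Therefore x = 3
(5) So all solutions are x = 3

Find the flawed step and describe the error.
Step 4: Therefore x = 3

Step 4 incorrectly concludes that x = 3 is the only solution. The proof shows that x = 3 is A solution (existence), but does not show it is the ONLY solution (uniqueness). In fact, x = -3 is also a solution since (-3)^2 = 9. Finding one solution doesn't prove there are no others.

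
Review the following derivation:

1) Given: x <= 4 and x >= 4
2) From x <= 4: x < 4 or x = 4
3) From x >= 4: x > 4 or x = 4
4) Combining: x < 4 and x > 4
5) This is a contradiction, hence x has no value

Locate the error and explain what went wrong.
Step 4: Combining: x < 4 and x > 4

Step 4 incorrectly combines the conditions. From x <= 4 and x >= 4, the intersection is x = 4. The error treats the 'or' cases as 'and' requirements. The correct conclusion is that x = 4 is the unique solution, not that no solution exists.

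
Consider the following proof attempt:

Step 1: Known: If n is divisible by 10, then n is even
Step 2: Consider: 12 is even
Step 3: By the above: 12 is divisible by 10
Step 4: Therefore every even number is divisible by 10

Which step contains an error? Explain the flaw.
Step 3: By the above: 12 is divisible by 10

Step 3 commits the fallacy of affirming the consequent. The known fact 'divisible by 10 → even' does NOT imply 'even → divisible by 10'. That would be the converse, which is false. For example, 12 is even but 12 ÷ 10 = 1.20, which is not an integer.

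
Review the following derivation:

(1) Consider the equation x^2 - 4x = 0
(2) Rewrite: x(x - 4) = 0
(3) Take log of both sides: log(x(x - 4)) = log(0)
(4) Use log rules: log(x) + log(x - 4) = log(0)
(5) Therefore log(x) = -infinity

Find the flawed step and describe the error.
Step 3: Take log of both sides: log(x(x - 4)) = log(0)

Step 3 takes the logarithm of both sides, resulting in log(0) on the right side. The logarithm is only defined for positive numbers; log(0) is undefined (approaches negative infinity). This operation is invalid.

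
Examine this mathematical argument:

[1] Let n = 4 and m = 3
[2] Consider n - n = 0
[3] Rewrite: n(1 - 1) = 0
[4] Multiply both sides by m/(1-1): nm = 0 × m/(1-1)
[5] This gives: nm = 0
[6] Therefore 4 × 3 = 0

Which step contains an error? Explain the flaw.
Step 4: Multiply both sides by m/(1-1): nm = 0 × m/(1-1)

Step 4 multiplies both sides by m/(1-1). However, 1-1 = 0, so this is multiplication by m/0, which is undefined. We cannot multiply by an undefined expression.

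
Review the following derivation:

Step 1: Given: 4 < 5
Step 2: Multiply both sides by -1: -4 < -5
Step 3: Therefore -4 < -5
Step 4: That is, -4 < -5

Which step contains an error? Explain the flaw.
Step 2: Multiply both sides by -1: -4 < -5

Step 2 multiplies both sides by -1 but fails to reverse the inequality sign. When multiplying (or dividing) an inequality by a negative number, the direction must be reversed. Since 4 < 5, we should get -4 > -5, i.e., -4 > -5.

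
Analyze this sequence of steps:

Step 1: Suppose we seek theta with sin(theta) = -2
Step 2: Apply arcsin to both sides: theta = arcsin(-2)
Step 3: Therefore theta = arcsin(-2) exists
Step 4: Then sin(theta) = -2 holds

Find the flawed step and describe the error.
Step 2: Apply arcsin to both sides: theta = arcsin(-2)

Step 2 applies arcsin to -2. However, arcsin(x) is only defined for x in [-1, 1] because sin(theta) can only produce values in that range. Since |-2| > 1, arcsin(-2) is undefined. There is no angle whose sine equals -2.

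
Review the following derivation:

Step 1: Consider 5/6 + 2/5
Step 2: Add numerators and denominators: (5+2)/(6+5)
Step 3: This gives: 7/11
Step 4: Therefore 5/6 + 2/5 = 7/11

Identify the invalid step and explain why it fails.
Step 2: Add numerators and denominators: (5+2)/(6+5)

Step 2 incorrectly adds fractions by separately adding numerators and denominators. This is wrong. The correct method requires a common denominator: 5/6 + 2/5 = (5×5 + 2×6)/(6×5) = 37/30 = 37/30. The method used gives 7/11, which is different.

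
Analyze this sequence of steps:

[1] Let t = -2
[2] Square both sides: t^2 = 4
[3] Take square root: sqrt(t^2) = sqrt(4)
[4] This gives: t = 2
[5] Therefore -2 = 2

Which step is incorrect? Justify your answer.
Step 4: This gives: t = 2

Step 4 incorrectly states that sqrt(t^2) = t. The correct identity is sqrt(t^2) = |t|. Since t = -2 < 0, we have sqrt(t^2) = |-2| = 2, not t = -2.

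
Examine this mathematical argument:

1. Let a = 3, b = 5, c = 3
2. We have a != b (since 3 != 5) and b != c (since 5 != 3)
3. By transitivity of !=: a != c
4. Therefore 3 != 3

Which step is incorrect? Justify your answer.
Step 3: By transitivity of !=: a != c

Step 3 incorrectly applies transitivity to the '!=' relation. Transitivity states: if a R b and b R c, then a R c. However, '!=' is not transitive. Counterexample: 3 != 5 and 5 != 3, but 3 = 3 (both equal 3). Transitivity holds for relations like <, <=, =, but not for !=.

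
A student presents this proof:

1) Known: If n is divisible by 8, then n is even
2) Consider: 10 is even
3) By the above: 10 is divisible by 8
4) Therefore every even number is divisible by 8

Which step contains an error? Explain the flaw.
Step 3: By the above: 10 is divisible by 8

Step 3 commits the fallacy of affirming the consequent. The known fact 'divisible by 8 → even' does NOT imply 'even → divisible by 8'. That would be the converse, which is false. For example, 10 is even but 10 ÷ 8 = 1.25, which is not an integer.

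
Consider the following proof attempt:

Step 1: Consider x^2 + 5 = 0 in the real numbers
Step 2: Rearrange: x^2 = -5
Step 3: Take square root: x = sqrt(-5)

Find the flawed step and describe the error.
Step 3: Take square root: x = sqrt(-5)

Step 3 takes the square root of -5, which is negative. In the real number system, the square root of a negative number is undefined. The equation x^2 + 5 = 0 has no real solutions. Square roots of negative numbers only exist in the complex numbers.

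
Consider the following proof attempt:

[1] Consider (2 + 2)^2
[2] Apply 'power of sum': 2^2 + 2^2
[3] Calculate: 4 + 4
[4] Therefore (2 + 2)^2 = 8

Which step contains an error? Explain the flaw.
Step 2: Apply 'power of sum': 2^2 + 2^2

Step 2 incorrectly applies a non-existent rule '(a+b)^n = a^n + b^n'. This is false in general. The correct expansion uses the binomial theorem. The actual value is (2 + 2)^2 = 4^2 = 16, not 8.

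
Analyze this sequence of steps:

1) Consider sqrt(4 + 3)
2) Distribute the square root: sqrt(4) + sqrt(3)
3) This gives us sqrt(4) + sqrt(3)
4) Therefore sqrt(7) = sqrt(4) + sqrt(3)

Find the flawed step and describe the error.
Step 2: Distribute the square root: sqrt(4) + sqrt(3)

Step 2 incorrectly 'distributes' the square root over addition. The square root function does not distribute: sqrt(a + b) ≠ sqrt(a) + sqrt(b). In fact, sqrt(4 + 3) = sqrt(7) ≈ 2.6458, while sqrt(4) + sqrt(3) ≈ 3.7321.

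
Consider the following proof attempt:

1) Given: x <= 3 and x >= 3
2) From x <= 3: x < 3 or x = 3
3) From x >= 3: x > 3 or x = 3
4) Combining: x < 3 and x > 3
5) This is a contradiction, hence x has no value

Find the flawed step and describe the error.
Step 4: Combining: x < 3 and x > 3

Step 4 incorrectly combines the conditions. From x <= 3 and x >= 3, the intersection is x = 3. The error treats the 'or' cases as 'and' requirements. The correct conclusion is that x = 3 is the unique solution, not that no solution exists.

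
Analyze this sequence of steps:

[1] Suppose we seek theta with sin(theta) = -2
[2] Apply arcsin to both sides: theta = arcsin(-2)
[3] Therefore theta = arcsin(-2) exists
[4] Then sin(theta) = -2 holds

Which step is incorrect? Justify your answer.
Step 2: Apply arcsin to both sides: theta = arcsin(-2)

Step 2 applies arcsin to -2. However, arcsin(x) is only defined for x in [-1, 1] because sin(theta) can only produce values in that range. Since |-2| > 1, arcsin(-2) is undefined. There is no angle whose sine equals -2.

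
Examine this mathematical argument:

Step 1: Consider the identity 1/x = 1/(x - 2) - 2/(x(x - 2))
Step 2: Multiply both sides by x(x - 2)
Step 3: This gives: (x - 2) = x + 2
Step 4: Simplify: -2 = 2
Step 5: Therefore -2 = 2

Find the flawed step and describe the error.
Step 3: This gives: (x - 2) = x + 2

Step 3 makes a sign error when clearing denominators. Multiplying -2/(x(x - 2)) by x(x - 2) gives -2, not +2. The correct result is (x - 2) = x - 2, which is trivially true, not (x - 2) = x + 2. (Step 1 is a valid identity: 1/(x - 2) - 2/(x(x - 2)) = (x - 2)/(x(x - 2)) = 1/x.)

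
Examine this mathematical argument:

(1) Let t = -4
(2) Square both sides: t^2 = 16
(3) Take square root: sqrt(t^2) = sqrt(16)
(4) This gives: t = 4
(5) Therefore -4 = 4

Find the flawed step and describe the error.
Step 4: This gives: t = 4

Step 4 incorrectly states that sqrt(t^2) = t. The correct identity is sqrt(t^2) = |t|. Since t = -4 < 0, we have sqrt(t^2) = |-4| = 4, not t = -4.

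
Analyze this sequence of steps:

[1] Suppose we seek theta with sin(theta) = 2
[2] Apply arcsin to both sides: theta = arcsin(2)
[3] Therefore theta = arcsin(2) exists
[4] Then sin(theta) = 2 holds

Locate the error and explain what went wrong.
Step 2: Apply arcsin to both sides: theta = arcsin(2)

Step 2 applies arcsin to 2. However, arcsin(x) is only defined for x in [-1, 1] because sin(theta) can only produce values in that range. Since |2| > 1, arcsin(2) is undefined. There is no angle whose sine equals 2.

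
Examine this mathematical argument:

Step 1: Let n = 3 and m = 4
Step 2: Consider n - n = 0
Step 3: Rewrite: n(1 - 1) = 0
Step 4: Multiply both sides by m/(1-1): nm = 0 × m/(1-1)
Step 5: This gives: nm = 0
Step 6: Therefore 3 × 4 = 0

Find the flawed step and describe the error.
Step 4: Multiply both sides by m/(1-1): nm = 0 × m/(1-1)

Step 4 multiplies both sides by m/(1-1). However, 1-1 = 0, so this is multiplication by m/0, which is undefined. We cannot multiply by an undefined expression.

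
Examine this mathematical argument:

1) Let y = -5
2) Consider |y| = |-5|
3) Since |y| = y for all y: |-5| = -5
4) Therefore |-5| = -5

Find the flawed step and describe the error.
Step 3: Since |y| = y for all y: |-5| = -5

Step 3 incorrectly states that |y| = y for all y. The correct definition is |y| = y when y >= 0, and |y| = -y when y < 0. Since -5 < 0, we have |-5| = -(-5) = 5, not -5.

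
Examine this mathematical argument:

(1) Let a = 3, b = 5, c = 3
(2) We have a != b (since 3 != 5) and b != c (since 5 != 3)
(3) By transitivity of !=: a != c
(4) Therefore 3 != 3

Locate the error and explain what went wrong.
Step 3: By transitivity of !=: a != c

Step 3 incorrectly applies transitivity to the '!=' relation. Transitivity states: if a R b and b R c, then a R c. However, '!=' is not transitive. Counterexample: 3 != 5 and 5 != 3, but 3 = 3 (both equal 3). Transitivity holds for relations like <, <=, =, but not for !=.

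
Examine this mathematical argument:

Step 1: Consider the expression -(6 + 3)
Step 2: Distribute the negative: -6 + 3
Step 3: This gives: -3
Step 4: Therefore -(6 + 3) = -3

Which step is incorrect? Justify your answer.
Step 2: Distribute the negative: -6 + 3

Step 2 incorrectly distributes the negative sign. The correct distribution is -(6 + 3) = -6 - 3 = -9. The negative must be applied to both terms, not just the first. The error treats -(6 + 3) as -6 + 3, which equals -3 instead of -9.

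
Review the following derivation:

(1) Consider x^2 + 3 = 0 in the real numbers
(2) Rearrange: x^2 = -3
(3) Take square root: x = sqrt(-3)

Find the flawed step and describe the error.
Step 3: Take square root: x = sqrt(-3)

Step 3 takes the square root of -3, which is negative. In the real number system, the square root of a negative number is undefined. The equation x^2 + 3 = 0 has no real solutions. Square roots of negative numbers only exist in the complex numbers.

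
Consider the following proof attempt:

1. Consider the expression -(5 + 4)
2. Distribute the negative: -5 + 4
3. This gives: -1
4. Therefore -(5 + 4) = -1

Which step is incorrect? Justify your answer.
Step 2: Distribute the negative: -5 + 4

Step 2 incorrectly distributes the negative sign. The correct distribution is -(5 + 4) = -5 - 4 = -9. The negative must be applied to both terms, not just the first. The error treats -(5 + 4) as -5 + 4, which equals -1 instead of -9.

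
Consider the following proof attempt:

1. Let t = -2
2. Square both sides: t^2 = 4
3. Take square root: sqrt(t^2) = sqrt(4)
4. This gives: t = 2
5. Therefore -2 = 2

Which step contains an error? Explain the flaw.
Step 4: This gives: t = 2

Step 4 incorrectly states that sqrt(t^2) = t. The correct identity is sqrt(t^2) = |t|. Since t = -2 < 0, we have sqrt(t^2) = |-2| = 2, not t = -2.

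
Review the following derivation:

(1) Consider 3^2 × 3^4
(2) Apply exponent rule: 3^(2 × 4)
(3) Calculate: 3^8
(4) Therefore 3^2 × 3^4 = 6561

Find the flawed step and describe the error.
Step 2: Apply exponent rule: 3^(2 × 4)

Step 2 incorrectly states that a^b × a^c = a^(b×c). The correct rule is a^b × a^c = a^(b+c). The actual value is 3^2 × 3^4 = 3^6 = 729, not 3^8 = 6561.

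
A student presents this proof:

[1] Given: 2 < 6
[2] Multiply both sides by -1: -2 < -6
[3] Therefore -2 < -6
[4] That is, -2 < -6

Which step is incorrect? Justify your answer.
Step 2: Multiply both sides by -1: -2 < -6

Step 2 multiplies both sides by -1 but fails to reverse the inequality sign. When multiplying (or dividing) an inequality by a negative number, the direction must be reversed. Since 2 < 6, we should get -2 > -6, i.e., -2 > -6.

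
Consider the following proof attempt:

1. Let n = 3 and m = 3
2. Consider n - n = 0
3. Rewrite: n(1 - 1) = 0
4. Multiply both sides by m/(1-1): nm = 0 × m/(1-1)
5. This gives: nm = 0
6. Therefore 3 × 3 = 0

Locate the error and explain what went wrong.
Step 4: Multiply both sides by m/(1-1): nm = 0 × m/(1-1)

Step 4 multiplies both sides by m/(1-1). However, 1-1 = 0, so this is multiplication by m/0, which is undefined. We cannot multiply by an undefined expression.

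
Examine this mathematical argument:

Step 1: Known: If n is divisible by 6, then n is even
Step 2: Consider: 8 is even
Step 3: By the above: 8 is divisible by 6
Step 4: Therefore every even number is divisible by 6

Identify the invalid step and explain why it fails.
Step 3: By the above: 8 is divisible by 6

Step 3 commits the fallacy of affirming the consequent. The known fact 'divisible by 6 → even' does NOT imply 'even → divisible by 6'. That would be the converse, which is false. For example, 8 is even but 8 ÷ 6 = 1.33, which is not an integer.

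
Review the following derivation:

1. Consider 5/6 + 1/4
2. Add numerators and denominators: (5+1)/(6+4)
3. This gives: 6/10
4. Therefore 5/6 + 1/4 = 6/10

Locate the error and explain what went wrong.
Step 2: Add numerators and denominators: (5+1)/(6+4)

Step 2 incorrectly adds fractions by separately adding numerators and denominators. This is wrong. The correct method requires a common denominator: 5/6 + 1/4 = (5×4 + 1×6)/(6×4) = 26/24 = 13/12. The method used gives 6/10, which is different.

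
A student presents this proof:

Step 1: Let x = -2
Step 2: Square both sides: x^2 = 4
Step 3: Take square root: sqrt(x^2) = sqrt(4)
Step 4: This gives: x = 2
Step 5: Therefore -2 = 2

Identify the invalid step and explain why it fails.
Step 4: This gives: x = 2

Step 4 incorrectly states that sqrt(x^2) = x. The correct identity is sqrt(x^2) = |x|. Since x = -2 < 0, we have sqrt(x^2) = |-2| = 2, not x = -2.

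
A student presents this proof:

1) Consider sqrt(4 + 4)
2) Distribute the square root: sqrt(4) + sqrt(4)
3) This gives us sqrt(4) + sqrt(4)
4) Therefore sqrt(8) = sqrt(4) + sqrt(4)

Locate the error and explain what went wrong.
Step 2: Distribute the square root: sqrt(4) + sqrt(4)

Step 2 incorrectly 'distributes' the square root over addition. The square root function does not distribute: sqrt(a + b) ≠ sqrt(a) + sqrt(b). In fact, sqrt(4 + 4) = sqrt(8) ≈ 2.8284, while sqrt(4) + sqrt(4) ≈ 4.0000.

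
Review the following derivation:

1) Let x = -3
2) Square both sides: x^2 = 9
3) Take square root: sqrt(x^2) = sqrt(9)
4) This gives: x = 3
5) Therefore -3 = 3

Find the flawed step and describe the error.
Step 4: This gives: x = 3

Step 4 incorrectly states that sqrt(x^2) = x. The correct identity is sqrt(x^2) = |x|. Since x = -3 < 0, we have sqrt(x^2) = |-3| = 3, not x = -3.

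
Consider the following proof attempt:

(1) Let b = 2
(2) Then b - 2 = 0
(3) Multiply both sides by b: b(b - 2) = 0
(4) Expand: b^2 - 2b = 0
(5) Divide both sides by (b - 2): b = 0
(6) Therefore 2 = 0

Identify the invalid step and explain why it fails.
Step 5: Divide both sides by (b - 2): b = 0

Step 5 divides both sides by (b - 2). However, since b = 2, we have (b - 2) = 0. Division by zero is undefined, making this step invalid.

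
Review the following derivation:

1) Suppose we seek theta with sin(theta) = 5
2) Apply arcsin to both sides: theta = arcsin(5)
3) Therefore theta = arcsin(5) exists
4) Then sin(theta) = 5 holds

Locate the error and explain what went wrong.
Step 2: Apply arcsin to both sides: theta = arcsin(5)

Step 2 applies arcsin to 5. However, arcsin(x) is only defined for x in [-1, 1] because sin(theta) can only produce values in that range. Since |5| > 1, arcsin(5) is undefined. There is no angle whose sine equals 5.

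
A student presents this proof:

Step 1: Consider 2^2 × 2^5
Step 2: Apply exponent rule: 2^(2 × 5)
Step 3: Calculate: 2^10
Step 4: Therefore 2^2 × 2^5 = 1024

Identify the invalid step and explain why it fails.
Step 2: Apply exponent rule: 2^(2 × 5)

Step 2 incorrectly states that a^b × a^c = a^(b×c). The correct rule is a^b × a^c = a^(b+c). The actual value is 2^2 × 2^5 = 2^7 = 128, not 2^10 = 1024.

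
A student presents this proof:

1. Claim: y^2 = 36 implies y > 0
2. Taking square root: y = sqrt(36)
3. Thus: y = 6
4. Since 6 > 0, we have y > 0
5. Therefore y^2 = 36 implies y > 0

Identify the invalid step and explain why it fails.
Step 2: Taking square root: y = sqrt(36)

Step 2 takes the square root and assumes the positive root only. The equation y^2 = 36 actually has two solutions: y = 6 and y = -6. The proof silently assumes y > 0 without justification, then uses this assumption to conclude y > 0, which is circular. The counterexample y = -6 shows the claim is false.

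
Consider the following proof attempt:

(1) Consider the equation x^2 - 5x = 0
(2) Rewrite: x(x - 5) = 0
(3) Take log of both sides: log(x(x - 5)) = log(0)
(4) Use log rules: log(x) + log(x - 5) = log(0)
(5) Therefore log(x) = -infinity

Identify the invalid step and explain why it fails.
Step 3: Take log of both sides: log(x(x - 5)) = log(0)

Step 3 takes the logarithm of both sides, resulting in log(0) on the right side. The logarithm is only defined for positive numbers; log(0) is undefined (approaches negative infinity). This operation is invalid.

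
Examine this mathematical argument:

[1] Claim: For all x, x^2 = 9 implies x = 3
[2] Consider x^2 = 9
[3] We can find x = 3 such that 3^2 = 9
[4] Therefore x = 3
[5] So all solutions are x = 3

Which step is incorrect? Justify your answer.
Step 4: Therefore x = 3

Step 4 incorrectly concludes that x = 3 is the only solution. The proof shows that x = 3 is A solution (existence), but does not show it is the ONLY solution (uniqueness). In fact, x = -3 is also a solution since (-3)^2 = 9. Finding one solution doesn't prove there are no others.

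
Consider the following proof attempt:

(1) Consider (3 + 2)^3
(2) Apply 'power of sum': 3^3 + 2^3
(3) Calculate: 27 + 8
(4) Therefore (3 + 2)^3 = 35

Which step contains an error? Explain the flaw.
Step 2: Apply 'power of sum': 3^3 + 2^3

Step 2 incorrectly applies a non-existent rule '(a+b)^n = a^n + b^n'. This is false in general. The correct expansion uses the binomial theorem. The actual value is (3 + 2)^3 = 5^3 = 125, not 35.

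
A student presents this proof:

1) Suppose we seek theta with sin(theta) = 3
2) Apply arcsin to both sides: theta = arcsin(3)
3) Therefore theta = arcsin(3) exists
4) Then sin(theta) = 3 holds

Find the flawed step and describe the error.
Step 2: Apply arcsin to both sides: theta = arcsin(3)

Step 2 applies arcsin to 3. However, arcsin(x) is only defined for x in [-1, 1] because sin(theta) can only produce values in that range. Since |3| > 1, arcsin(3) is undefined. There is no angle whose sine equals 3.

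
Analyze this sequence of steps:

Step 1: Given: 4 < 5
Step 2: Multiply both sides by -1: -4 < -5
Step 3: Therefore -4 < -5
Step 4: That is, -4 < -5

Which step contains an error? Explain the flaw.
Step 2: Multiply both sides by -1: -4 < -5

Step 2 multiplies both sides by -1 but fails to reverse the inequality sign. When multiplying (or dividing) an inequality by a negative number, the direction must be reversed. Since 4 < 5, we should get -4 > -5, i.e., -4 > -5.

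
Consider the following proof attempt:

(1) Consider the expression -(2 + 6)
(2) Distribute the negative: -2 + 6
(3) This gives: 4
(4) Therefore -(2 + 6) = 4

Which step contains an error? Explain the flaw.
Step 2: Distribute the negative: -2 + 6

Step 2 incorrectly distributes the negative sign. The correct distribution is -(2 + 6) = -2 - 6 = -8. The negative must be applied to both terms, not just the first. The error treats -(2 + 6) as -2 + 6, which equals 4 instead of -8.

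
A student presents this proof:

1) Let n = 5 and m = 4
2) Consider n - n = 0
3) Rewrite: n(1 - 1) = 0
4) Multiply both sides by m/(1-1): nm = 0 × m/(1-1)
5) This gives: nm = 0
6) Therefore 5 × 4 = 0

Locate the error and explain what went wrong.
Step 4: Multiply both sides by m/(1-1): nm = 0 × m/(1-1)

Step 4 multiplies both sides by m/(1-1). However, 1-1 = 0, so this is multiplication by m/0, which is undefined. We cannot multiply by an undefined expression.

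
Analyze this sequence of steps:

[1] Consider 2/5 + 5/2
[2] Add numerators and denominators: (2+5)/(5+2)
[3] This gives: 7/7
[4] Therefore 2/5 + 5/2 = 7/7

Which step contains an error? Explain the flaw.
Step 2: Add numerators and denominators: (2+5)/(5+2)

Step 2 incorrectly adds fractions by separately adding numerators and denominators. This is wrong. The correct method requires a common denominator: 2/5 + 5/2 = (2×2 + 5×5)/(5×2) = 29/10 = 29/10. The method used gives 7/7, which is different.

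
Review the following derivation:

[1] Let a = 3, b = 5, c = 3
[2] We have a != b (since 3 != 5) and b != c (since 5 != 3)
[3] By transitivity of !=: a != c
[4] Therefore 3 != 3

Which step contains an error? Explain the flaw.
Step 3: By transitivity of !=: a != c

Step 3 incorrectly applies transitivity to the '!=' relation. Transitivity states: if a R b and b R c, then a R c. However, '!=' is not transitive. Counterexample: 3 != 5 and 5 != 3, but 3 = 3 (both equal 3). Transitivity holds for relations like <, <=, =, but not for !=.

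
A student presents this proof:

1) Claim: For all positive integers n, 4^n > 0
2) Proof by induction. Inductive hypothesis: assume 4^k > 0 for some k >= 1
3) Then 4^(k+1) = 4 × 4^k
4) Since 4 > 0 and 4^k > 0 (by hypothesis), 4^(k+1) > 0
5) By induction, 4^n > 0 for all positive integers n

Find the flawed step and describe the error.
Step 5: By induction, 4^n > 0 for all positive integers n

Step 5 concludes the proof by induction, but no base case was ever established. A valid induction proof requires: (1) a base case proving 4^1 > 0, and (2) an inductive step showing IF 4^k > 0 THEN 4^(k+1) > 0. Steps 2-4 correctly establish the inductive step, but without the base case the conclusion in step 5 does not follow.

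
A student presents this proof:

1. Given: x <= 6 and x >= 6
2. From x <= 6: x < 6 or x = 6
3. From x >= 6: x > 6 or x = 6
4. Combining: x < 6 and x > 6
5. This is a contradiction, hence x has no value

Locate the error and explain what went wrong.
Step 4: Combining: x < 6 and x > 6

Step 4 incorrectly combines the conditions. From x <= 6 and x >= 6, the intersection is x = 6. The error treats the 'or' cases as 'and' requirements. The correct conclusion is that x = 6 is the unique solution, not that no solution exists.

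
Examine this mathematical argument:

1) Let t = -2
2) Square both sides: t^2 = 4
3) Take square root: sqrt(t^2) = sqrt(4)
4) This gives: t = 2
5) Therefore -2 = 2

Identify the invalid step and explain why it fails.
Step 4: This gives: t = 2

Step 4 incorrectly states that sqrt(t^2) = t. The correct identity is sqrt(t^2) = |t|. Since t = -2 < 0, we have sqrt(t^2) = |-2| = 2, not t = -2.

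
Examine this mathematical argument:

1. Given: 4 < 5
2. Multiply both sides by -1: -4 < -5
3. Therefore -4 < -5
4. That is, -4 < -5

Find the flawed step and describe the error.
Step 2: Multiply both sides by -1: -4 < -5

Step 2 multiplies both sides by -1 but fails to reverse the inequality sign. When multiplying (or dividing) an inequality by a negative number, the direction must be reversed. Since 4 < 5, we should get -4 > -5, i.e., -4 > -5.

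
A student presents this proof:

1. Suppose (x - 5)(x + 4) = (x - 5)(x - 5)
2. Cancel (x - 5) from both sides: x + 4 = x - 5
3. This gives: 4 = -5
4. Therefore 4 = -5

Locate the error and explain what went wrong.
Step 2: Cancel (x - 5) from both sides: x + 4 = x - 5

Step 2 cancels (x - 5) from both sides. This is only valid if (x - 5) ≠ 0, i.e., x ≠ 5. When x = 5, both sides equal zero regardless of the other factors. The correct approach requires considering x = 5 as a separate case.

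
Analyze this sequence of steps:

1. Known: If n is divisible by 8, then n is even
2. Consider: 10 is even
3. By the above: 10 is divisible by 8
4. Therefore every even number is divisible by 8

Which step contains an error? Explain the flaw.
Step 3: By the above: 10 is divisible by 8

Step 3 commits the fallacy of affirming the consequent. The known fact 'divisible by 8 → even' does NOT imply 'even → divisible by 8'. That would be the converse, which is false. For example, 10 is even but 10 ÷ 8 = 1.25, which is not an integer.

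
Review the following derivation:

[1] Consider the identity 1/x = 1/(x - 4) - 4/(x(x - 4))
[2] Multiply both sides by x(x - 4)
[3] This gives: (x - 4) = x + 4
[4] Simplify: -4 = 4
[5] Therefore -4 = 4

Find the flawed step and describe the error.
Step 3: This gives: (x - 4) = x + 4

Step 3 makes a sign error when clearing denominators. Multiplying -4/(x(x - 4)) by x(x - 4) gives -4, not +4. The correct result is (x - 4) = x - 4, which is trivially true, not (x - 4) = x + 4. (Step 1 is a valid identity: 1/(x - 4) - 4/(x(x - 4)) = (x - 4)/(x(x - 4)) = 1/x.)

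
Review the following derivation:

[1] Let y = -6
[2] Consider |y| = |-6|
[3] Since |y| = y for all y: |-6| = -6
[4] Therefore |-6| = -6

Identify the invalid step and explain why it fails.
Step 3: Since |y| = y for all y: |-6| = -6

Step 3 incorrectly states that |y| = y for all y. The correct definition is |y| = y when y >= 0, and |y| = -y when y < 0. Since -6 < 0, we have |-6| = -(-6) = 6, not -6.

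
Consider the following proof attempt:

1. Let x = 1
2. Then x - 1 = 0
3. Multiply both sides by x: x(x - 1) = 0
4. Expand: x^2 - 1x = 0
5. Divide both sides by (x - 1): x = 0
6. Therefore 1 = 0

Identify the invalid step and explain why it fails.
Step 5: Divide both sides by (x - 1): x = 0

Step 5 divides both sides by (x - 1). However, since x = 1, we have (x - 1) = 0. Division by zero is undefined, making this step invalid.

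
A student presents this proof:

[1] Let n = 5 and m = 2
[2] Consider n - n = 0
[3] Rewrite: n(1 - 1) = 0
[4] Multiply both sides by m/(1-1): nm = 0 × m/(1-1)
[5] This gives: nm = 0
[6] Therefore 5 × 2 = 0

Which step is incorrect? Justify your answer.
Step 4: Multiply both sides by m/(1-1): nm = 0 × m/(1-1)

Step 4 multiplies both sides by m/(1-1). However, 1-1 = 0, so this is multiplication by m/0, which is undefined. We cannot multiply by an undefined expression.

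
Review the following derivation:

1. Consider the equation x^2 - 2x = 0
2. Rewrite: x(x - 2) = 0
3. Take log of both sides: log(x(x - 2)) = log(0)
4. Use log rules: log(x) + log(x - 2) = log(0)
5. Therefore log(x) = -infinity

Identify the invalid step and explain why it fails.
Step 3: Take log of both sides: log(x(x - 2)) = log(0)

Step 3 takes the logarithm of both sides, resulting in log(0) on the right side. The logarithm is only defined for positive numbers; log(0) is undefined (approaches negative infinity). This operation is invalid.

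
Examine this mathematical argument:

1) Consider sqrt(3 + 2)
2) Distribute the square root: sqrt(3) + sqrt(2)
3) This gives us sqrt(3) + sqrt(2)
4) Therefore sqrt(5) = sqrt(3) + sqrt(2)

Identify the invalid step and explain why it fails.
Step 2: Distribute the square root: sqrt(3) + sqrt(2)

Step 2 incorrectly 'distributes' the square root over addition. The square root function does not distribute: sqrt(a + b) ≠ sqrt(a) + sqrt(b). In fact, sqrt(3 + 2) = sqrt(5) ≈ 2.2361, while sqrt(3) + sqrt(2) ≈ 3.1463.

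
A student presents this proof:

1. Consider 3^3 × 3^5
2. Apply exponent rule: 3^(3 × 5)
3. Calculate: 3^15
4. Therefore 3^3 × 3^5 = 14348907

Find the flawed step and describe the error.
Step 2: Apply exponent rule: 3^(3 × 5)

Step 2 incorrectly states that a^b × a^c = a^(b×c). The correct rule is a^b × a^c = a^(b+c). The actual value is 3^3 × 3^5 = 3^8 = 6561, not 3^15 = 14348907.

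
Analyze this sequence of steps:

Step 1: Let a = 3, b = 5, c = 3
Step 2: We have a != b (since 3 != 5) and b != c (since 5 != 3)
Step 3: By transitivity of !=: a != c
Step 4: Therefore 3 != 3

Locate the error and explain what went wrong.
Step 3: By transitivity of !=: a != c

Step 3 incorrectly applies transitivity to the '!=' relation. Transitivity states: if a R b and b R c, then a R c. However, '!=' is not transitive. Counterexample: 3 != 5 and 5 != 3, but 3 = 3 (both equal 3). Transitivity holds for relations like <, <=, =, but not for !=.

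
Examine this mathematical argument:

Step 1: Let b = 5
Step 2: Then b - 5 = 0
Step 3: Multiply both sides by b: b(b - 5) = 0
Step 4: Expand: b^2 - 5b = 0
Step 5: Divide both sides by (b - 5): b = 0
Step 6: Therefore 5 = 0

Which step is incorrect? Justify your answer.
Step 5: Divide both sides by (b - 5): b = 0

Step 5 divides both sides by (b - 5). However, since b = 5, we have (b - 5) = 0. Division by zero is undefined, making this step invalid.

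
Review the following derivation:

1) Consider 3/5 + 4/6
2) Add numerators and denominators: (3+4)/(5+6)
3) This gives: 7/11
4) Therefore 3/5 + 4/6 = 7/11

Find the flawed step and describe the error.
Step 2: Add numerators and denominators: (3+4)/(5+6)

Step 2 incorrectly adds fractions by separately adding numerators and denominators. This is wrong. The correct method requires a common denominator: 3/5 + 4/6 = (3×6 + 4×5)/(5×6) = 38/30 = 19/15. The method used gives 7/11, which is different.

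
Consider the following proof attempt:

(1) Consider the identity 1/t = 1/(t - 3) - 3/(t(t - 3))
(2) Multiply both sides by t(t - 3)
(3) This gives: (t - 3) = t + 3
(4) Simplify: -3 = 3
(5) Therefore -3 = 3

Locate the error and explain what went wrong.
Step 3: This gives: (t - 3) = t + 3

Step 3 makes a sign error when clearing denominators. Multiplying -3/(t(t - 3)) by t(t - 3) gives -3, not +3. The correct result is (t - 3) = t - 3, which is trivially true, not (t - 3) = t + 3. (Step 1 is a valid identity: 1/(t - 3) - 3/(t(t - 3)) = (t - 3)/(t(t - 3)) = 1/t.)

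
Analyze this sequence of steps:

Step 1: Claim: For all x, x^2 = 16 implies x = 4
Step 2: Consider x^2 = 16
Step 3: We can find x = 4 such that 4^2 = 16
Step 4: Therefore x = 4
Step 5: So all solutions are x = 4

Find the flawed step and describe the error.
Step 4: Therefore x = 4

Step 4 incorrectly concludes that x = 4 is the only solution. The proof shows that x = 4 is A solution (existence), but does not show it is the ONLY solution (uniqueness). In fact, x = -4 is also a solution since (-4)^2 = 16. Finding one solution doesn't prove there are no others.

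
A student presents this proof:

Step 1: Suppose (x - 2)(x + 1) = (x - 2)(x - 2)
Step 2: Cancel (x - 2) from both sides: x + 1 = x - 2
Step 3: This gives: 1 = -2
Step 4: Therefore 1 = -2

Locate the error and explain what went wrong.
Step 2: Cancel (x - 2) from both sides: x + 1 = x - 2

Step 2 cancels (x - 2) from both sides. This is only valid if (x - 2) ≠ 0, i.e., x ≠ 2. When x = 2, both sides equal zero regardless of the other factors. The correct approach requires considering x = 2 as a separate case.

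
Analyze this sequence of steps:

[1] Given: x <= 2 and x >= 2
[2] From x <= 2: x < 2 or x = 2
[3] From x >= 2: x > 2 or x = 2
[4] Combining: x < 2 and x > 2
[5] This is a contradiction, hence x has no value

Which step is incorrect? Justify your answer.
Step 4: Combining: x < 2 and x > 2

Step 4 incorrectly combines the conditions. From x <= 2 and x >= 2, the intersection is x = 2. The error treats the 'or' cases as 'and' requirements. The correct conclusion is that x = 2 is the unique solution, not that no solution exists.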